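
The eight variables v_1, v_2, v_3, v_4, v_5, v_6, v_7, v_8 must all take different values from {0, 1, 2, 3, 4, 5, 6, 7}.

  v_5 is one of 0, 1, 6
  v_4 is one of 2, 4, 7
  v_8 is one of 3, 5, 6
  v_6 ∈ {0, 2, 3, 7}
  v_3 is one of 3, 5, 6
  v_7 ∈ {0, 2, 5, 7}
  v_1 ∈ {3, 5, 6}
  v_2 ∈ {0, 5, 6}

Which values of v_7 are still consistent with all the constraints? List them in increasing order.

2, 7

The 8 variables together cover exactly {0, 1, 2, 3, 4, 5, 6, 7} — 8 values for 8 variables — and 1 appears only in v_5's list, so v_5 = 1.
Among the 7 still-open variables, 4 fits only v_4 (and all 7 values in {0, 2, 3, 4, 5, 6, 7} must be used), so v_4 = 4.
v_1, v_3, v_8 between them cover only {3, 5, 6} — a naked triple. Remove those values from v_2, v_6, v_7.
v_2 has just one choice, so v_2 = 0. So v_6, v_7 can't be 0.
No further eliminations apply; v_7 can still be any of 2, 7.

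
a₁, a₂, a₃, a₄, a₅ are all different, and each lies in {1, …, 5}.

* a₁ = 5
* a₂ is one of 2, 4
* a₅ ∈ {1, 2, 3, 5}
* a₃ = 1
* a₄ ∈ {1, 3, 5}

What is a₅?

2

a₁'s domain is down to {5}, so a₁ = 5. Strike 5 from a₄, a₅.
a₃ must be 1 (only option left). Eliminate 1 elsewhere: a₄, a₅.
That leaves a₄ = 3. Remove 3 from a₅.
So a₅ = 2.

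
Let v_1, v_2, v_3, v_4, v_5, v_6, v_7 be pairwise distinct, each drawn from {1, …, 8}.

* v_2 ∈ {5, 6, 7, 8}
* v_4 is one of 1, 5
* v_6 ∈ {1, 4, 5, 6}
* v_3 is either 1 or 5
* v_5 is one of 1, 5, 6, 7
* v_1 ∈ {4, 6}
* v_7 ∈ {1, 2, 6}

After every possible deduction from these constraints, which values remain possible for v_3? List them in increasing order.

Among the 7 variables, 2 fits only v_7 (and all 7 values in {1, 2, 4, 5, 6, 7, 8} must be used), so v_7 = 2.
The 6 still-open variables draw from only 6 values {1, 4, 5, 6, 7, 8}, so each is used; only v_2 can be 8, hence v_2 = 8.
The 5 still-open variables together cover exactly {1, 4, 5, 6, 7} — 5 values for 5 variables — and 7 appears only in v_5's list, so v_5 = 7.
v_3 and v_4 share exactly the 2 values {1, 5}; by pigeonhole those values go to them, so strike 1, 5 from v_6.
No further eliminations apply; v_3 can still be any of 1, 5.

1, 5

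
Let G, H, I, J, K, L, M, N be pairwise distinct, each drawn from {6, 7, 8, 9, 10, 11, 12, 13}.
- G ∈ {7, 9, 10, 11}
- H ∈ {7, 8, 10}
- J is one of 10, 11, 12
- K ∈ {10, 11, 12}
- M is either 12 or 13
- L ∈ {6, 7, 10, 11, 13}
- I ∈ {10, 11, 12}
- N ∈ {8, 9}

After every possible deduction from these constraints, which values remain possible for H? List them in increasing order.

Among the 8 variables, 6 fits only L (and all 8 values in {6, 7, 8, 9, 10, 11, 12, 13} must be used), so L = 6.
Among the 7 still-open variables, 13 fits only M (and all 7 values in {7, 8, 9, 10, 11, 12, 13} must be used), so M = 13.
I, J, K between them cover only {10, 11, 12} — a naked triple. Remove those values from G, H.
No further eliminations apply; H can still be any of 7, 8.

7, 8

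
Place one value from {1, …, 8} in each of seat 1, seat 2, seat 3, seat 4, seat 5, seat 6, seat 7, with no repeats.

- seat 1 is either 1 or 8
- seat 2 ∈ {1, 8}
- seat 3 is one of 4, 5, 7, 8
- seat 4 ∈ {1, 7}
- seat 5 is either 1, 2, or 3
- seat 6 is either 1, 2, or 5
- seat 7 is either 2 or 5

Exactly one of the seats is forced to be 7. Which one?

Among the 7 variables, 3 fits only seat 5 (and all 7 values in {1, 2, 3, 4, 5, 7, 8} must be used), so seat 5 = 3.
The 6 still-open variables draw from only 6 values {1, 2, 4, 5, 7, 8}, so each is used; only seat 3 can be 4, hence seat 3 = 4.
The 5 still-open variables together cover exactly {1, 2, 5, 7, 8} — 5 values for 5 variables — and 7 appears only in seat 4's list, so seat 4 = 7.

seat 4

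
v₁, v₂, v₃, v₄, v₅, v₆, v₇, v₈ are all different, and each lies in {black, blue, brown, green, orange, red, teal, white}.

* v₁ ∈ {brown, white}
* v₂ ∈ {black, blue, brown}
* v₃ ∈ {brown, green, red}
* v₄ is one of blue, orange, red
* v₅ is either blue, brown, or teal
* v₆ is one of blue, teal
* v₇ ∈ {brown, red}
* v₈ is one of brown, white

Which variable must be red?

The 8 variables together cover exactly {black, blue, brown, green, orange, red, teal, white} — 8 values for 8 variables — and black appears only in v₂'s list, so v₂ = black.
Among the 7 still-open variables, green fits only v₃ (and all 7 values in {blue, brown, green, orange, red, teal, white} must be used), so v₃ = green.
Among the 6 still-open variables, orange fits only v₄ (and all 6 values in {blue, brown, orange, red, teal, white} must be used), so v₄ = orange.
The 5 still-open variables draw from only 5 values {blue, brown, red, teal, white}, so each is used; only v₇ can be red, hence v₇ = red.

v₇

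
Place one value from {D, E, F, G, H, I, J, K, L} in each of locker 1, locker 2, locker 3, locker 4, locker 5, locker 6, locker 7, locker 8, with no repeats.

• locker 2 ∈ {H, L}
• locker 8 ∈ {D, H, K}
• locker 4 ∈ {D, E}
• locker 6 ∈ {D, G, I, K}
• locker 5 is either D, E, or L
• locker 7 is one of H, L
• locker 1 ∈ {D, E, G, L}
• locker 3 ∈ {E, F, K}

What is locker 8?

The 8 variables together cover exactly {D, E, F, G, H, I, K, L} — 8 values for 8 variables — and F appears only in locker 3's list, so locker 3 = F.
Among the 7 still-open variables, I fits only locker 6 (and all 7 values in {D, E, G, H, I, K, L} must be used), so locker 6 = I.
Among the 6 still-open variables, G fits only locker 1 (and all 6 values in {D, E, G, H, K, L} must be used), so locker 1 = G.
The 5 still-open variables together cover exactly {D, E, H, K, L} — 5 values for 5 variables — and K appears only in locker 8's list, so locker 8 = K.

K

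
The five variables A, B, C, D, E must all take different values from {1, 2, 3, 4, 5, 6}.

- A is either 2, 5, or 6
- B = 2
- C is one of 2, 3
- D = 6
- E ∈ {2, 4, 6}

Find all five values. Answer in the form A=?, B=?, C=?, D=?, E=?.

B has just one choice, so B = 2. So A, C, E can't be 2.
C's domain is down to {3}, so C = 3.
D has just one choice, so D = 6. So A, E can't be 6.
E must be 4 (only option left).
A must be 5 (only option left).

A=5, B=2, C=3, D=6, E=4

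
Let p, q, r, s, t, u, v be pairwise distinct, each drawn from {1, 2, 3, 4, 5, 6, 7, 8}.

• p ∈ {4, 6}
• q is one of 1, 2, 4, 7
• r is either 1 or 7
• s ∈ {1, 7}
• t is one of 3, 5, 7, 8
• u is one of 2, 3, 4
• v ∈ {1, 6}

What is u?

3

The 2 variables r and s are confined to {1, 7}, which locks those values in; drop them from q, t, v.
v has just one choice, so v = 6. So p can't be 6.
p has just one choice, so p = 4. So q, u can't be 4.
That leaves q = 2. Remove 2 from u.
So u = 3.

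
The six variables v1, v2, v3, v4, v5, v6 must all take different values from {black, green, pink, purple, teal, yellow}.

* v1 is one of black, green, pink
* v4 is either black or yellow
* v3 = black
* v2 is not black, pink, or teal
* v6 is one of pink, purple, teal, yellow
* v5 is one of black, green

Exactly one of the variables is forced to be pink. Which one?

v3's domain is down to {black}, so v3 = black. Remove black from v1, v4, v5.
v4 has just one choice, so v4 = yellow. Eliminate yellow elsewhere: v2, v6.
v5's domain is down to {green}, so v5 = green. Strike green from v1, v2.
So pink goes to v1.

v1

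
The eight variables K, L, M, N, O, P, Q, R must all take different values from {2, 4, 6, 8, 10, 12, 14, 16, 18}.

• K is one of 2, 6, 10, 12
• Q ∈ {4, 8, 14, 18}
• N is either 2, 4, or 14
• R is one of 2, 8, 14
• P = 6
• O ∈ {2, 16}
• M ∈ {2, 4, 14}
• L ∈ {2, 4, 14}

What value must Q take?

18

P must be 6 (only option left). Strike 6 from K.
L, M, N share exactly the 3 values {2, 4, 14}; by pigeonhole those values go to them, so strike 2, 4, 14 from K, O, Q, R.
That leaves O = 16.
That leaves R = 8. Strike 8 from Q.
So Q = 18.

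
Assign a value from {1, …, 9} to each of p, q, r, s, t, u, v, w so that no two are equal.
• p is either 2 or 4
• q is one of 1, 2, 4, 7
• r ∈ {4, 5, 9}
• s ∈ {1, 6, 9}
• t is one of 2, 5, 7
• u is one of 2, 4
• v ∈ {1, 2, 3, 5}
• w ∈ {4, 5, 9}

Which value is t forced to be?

The 8 variables together cover exactly {1, 2, 3, 4, 5, 6, 7, 9} — 8 values for 8 variables — and 3 appears only in v's list, so v = 3.
The 7 still-open variables draw from only 7 values {1, 2, 4, 5, 6, 7, 9}, so each is used; only s can be 6, hence s = 6.
The 6 still-open variables draw from only 6 values {1, 2, 4, 5, 7, 9}, so each is used; only q can be 1, hence q = 1.
Among the 5 still-open variables, 7 fits only t (and all 5 values in {2, 4, 5, 7, 9} must be used), so t = 7.

7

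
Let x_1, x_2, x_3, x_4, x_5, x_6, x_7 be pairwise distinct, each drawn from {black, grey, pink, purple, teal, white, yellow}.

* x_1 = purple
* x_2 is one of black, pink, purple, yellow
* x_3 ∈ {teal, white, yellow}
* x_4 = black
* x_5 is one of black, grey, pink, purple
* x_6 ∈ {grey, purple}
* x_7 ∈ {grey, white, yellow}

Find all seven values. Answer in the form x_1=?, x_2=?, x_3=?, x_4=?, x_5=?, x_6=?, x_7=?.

x_1 must be purple (only option left). Eliminate purple elsewhere: x_2, x_5, x_6.
x_4 must be black (only option left). So x_2, x_5 can't be black.
x_6's domain is down to {grey}, so x_6 = grey. Strike grey from x_5, x_7.
That leaves x_5 = pink. Eliminate pink elsewhere: x_2.
That leaves x_2 = yellow. Strike yellow from x_3, x_7.
x_7 has just one choice, so x_7 = white. So x_3 can't be white.
That leaves x_3 = teal.

x_1=purple, x_2=yellow, x_3=teal, x_4=black, x_5=pink, x_6=grey, x_7=white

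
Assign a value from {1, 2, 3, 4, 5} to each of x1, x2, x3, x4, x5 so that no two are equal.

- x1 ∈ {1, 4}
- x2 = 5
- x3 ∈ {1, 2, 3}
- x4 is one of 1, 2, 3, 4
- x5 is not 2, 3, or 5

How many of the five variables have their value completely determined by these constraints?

1

x2's domain is down to {5}, so x2 = 5.
x1 and x5 share exactly the 2 values {1, 4}; by pigeonhole those values go to them, so strike 1, 4 from x3, x4.
Determined: x2=5. The other variables each still have more than one consistent value. That makes 1.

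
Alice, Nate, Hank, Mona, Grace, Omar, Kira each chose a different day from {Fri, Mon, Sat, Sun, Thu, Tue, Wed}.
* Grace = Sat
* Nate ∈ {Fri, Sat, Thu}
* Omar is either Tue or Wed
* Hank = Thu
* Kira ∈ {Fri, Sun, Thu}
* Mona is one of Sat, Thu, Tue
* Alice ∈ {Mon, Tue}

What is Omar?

Hank has just one choice, so Hank = Thu. Strike Thu from Nate, Mona, Kira.
Grace has just one choice, so Grace = Sat. Eliminate Sat elsewhere: Nate, Mona.
Nate's domain is down to {Fri}, so Nate = Fri. Strike Fri from Kira.
Mona must be Tue (only option left). Remove Tue from Alice, Omar.
So Omar = Wed.

Wed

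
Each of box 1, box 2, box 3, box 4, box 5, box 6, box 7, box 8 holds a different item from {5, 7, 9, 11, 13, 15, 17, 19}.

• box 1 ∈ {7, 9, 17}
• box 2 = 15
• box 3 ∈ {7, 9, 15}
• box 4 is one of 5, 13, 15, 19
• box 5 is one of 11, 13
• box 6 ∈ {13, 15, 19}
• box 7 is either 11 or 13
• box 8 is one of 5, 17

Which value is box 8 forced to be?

17

box 2 has just one choice, so box 2 = 15. Strike 15 from box 3, box 4, box 6.
box 5 and box 7 between them cover only {11, 13} — a naked pair. Remove those values from box 4, box 6.
box 6's domain is down to {19}, so box 6 = 19. Eliminate 19 elsewhere: box 4.
box 4's domain is down to {5}, so box 4 = 5. Remove 5 from box 8.
So box 8 = 17.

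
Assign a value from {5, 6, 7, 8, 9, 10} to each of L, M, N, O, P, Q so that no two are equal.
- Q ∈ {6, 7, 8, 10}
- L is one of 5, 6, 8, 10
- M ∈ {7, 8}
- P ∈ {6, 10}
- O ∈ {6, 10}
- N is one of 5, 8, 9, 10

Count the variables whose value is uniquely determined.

The 6 variables draw from only 6 values {5, 6, 7, 8, 9, 10}, so each is used; only N can be 9, hence N = 9.
The 5 still-open variables draw from only 5 values {5, 6, 7, 8, 10}, so each is used; only L can be 5, hence L = 5.
O and P between them cover only {6, 10} — a naked pair. Remove those values from Q.
Determined: L=5, N=9. The other variables each still have more than one consistent value. That makes 2.

2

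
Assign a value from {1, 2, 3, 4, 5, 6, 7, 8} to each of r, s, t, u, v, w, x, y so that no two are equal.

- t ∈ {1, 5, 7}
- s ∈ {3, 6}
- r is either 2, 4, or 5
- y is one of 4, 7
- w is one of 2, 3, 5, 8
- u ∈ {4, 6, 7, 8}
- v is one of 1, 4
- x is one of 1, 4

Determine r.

2

v and x between them cover only {1, 4} — a naked pair. Remove those values from r, t, u, y.
That leaves y = 7. So t, u can't be 7.
That leaves t = 5. Remove 5 from r, w.
So r = 2.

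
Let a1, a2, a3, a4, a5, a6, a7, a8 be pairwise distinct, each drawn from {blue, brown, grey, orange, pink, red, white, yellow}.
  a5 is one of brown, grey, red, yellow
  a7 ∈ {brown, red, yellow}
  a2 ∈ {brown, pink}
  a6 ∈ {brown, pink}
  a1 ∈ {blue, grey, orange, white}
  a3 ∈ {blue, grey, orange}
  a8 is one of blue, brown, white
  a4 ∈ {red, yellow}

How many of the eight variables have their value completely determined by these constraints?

a2 and a6 share exactly the 2 values {brown, pink}; by pigeonhole those values go to them, so strike brown, pink from a5, a7, a8.
a4 and a7 between them cover only {red, yellow} — a naked pair. Remove those values from a5.
That leaves a5 = grey. Eliminate grey elsewhere: a1, a3.
Determined: a5=grey. The other variables each still have more than one consistent value. That makes 1.

1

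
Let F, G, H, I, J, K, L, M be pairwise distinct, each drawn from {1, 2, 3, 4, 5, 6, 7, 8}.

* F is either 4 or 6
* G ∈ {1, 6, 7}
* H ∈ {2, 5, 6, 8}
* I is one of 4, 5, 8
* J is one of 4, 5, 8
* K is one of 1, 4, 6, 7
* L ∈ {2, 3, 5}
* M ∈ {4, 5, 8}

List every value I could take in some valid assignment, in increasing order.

4, 5, 8

The 8 variables draw from only 8 values {1, 2, 3, 4, 5, 6, 7, 8}, so each is used; only L can be 3, hence L = 3.
The 7 still-open variables draw from only 7 values {1, 2, 4, 5, 6, 7, 8}, so each is used; only H can be 2, hence H = 2.
I, J, M share exactly the 3 values {4, 5, 8}; by pigeonhole those values go to them, so strike 4, 5, 8 from F, K.
That leaves F = 6. Remove 6 from G, K.
No further eliminations apply; I can still be any of 4, 5, 8.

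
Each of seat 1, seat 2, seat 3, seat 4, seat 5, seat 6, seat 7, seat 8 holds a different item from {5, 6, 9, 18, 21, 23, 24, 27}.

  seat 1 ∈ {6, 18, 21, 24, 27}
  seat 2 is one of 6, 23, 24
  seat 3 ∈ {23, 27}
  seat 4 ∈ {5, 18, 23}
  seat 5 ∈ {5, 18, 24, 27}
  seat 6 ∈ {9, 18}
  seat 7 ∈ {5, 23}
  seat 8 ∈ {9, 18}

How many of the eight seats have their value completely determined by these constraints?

4

Among the 8 variables, 21 fits only seat 1 (and all 8 values in {5, 6, 9, 18, 21, 23, 24, 27} must be used), so seat 1 = 21.
The 7 still-open variables draw from only 7 values {5, 6, 9, 18, 23, 24, 27}, so each is used; only seat 2 can be 6, hence seat 2 = 6.
The 6 still-open variables together cover exactly {5, 9, 18, 23, 24, 27} — 6 values for 6 variables — and 24 appears only in seat 5's list, so seat 5 = 24.
The 5 still-open variables together cover exactly {5, 9, 18, 23, 27} — 5 values for 5 variables — and 27 appears only in seat 3's list, so seat 3 = 27.
seat 6 and seat 8 share exactly the 2 values {9, 18}; by pigeonhole those values go to them, so strike 9, 18 from seat 4.
Determined: seat 1=21, seat 2=6, seat 3=27, seat 5=24. The other seats each still have more than one consistent value. That makes 4.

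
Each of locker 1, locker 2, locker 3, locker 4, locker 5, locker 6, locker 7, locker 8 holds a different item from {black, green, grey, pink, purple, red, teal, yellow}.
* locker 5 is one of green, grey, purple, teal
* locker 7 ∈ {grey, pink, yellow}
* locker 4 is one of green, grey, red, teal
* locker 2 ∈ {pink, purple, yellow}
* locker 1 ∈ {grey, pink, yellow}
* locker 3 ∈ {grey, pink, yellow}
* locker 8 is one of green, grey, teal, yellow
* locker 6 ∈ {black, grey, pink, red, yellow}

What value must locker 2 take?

purple

Among the 8 variables, black fits only locker 6 (and all 8 values in {black, green, grey, pink, purple, red, teal, yellow} must be used), so locker 6 = black.
The 7 still-open variables together cover exactly {green, grey, pink, purple, red, teal, yellow} — 7 values for 7 variables — and red appears only in locker 4's list, so locker 4 = red.
locker 1, locker 3, locker 7 between them cover only {grey, pink, yellow} — a naked triple. Remove those values from locker 2, locker 5, locker 8.
So locker 2 = purple.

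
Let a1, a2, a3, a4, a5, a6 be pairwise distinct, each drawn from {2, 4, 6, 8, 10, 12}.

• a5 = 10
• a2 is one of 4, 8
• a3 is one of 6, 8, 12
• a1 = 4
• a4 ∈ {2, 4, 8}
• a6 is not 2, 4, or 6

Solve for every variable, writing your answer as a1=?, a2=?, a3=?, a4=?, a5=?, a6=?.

a1 must be 4 (only option left). So a2, a4 can't be 4.
a2's domain is down to {8}, so a2 = 8. Remove 8 from a3, a4, a6.
That leaves a4 = 2.
a5's domain is down to {10}, so a5 = 10. Strike 10 from a6.
a6 must be 12 (only option left). Eliminate 12 elsewhere: a3.
That leaves a3 = 6.

a1=4, a2=8, a3=6, a4=2, a5=10, a6=12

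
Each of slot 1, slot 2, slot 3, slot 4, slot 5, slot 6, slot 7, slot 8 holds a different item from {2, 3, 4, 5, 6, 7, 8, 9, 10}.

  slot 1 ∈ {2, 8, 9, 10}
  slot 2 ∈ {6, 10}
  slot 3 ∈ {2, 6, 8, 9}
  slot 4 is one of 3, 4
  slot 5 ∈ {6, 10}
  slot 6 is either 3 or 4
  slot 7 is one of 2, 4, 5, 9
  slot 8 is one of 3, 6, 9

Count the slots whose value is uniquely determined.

The 8 variables draw from only 8 values {2, 3, 4, 5, 6, 8, 9, 10}, so each is used; only slot 7 can be 5, hence slot 7 = 5.
The 2 variables slot 2 and slot 5 are confined to {6, 10}, which locks those values in; drop them from slot 1, slot 3, slot 8.
slot 4 and slot 6 between them cover only {3, 4} — a naked pair. Remove those values from slot 8.
slot 8 has just one choice, so slot 8 = 9. Eliminate 9 elsewhere: slot 1, slot 3.
Determined: slot 7=5, slot 8=9. The other slots each still have more than one consistent value. That makes 2.

2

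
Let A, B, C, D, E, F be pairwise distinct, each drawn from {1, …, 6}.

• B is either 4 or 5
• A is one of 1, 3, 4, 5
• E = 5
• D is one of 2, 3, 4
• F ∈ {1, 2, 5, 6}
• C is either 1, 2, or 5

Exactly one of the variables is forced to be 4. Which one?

E has just one choice, so E = 5. Eliminate 5 elsewhere: A, B, C, F.
So 4 goes to B.

B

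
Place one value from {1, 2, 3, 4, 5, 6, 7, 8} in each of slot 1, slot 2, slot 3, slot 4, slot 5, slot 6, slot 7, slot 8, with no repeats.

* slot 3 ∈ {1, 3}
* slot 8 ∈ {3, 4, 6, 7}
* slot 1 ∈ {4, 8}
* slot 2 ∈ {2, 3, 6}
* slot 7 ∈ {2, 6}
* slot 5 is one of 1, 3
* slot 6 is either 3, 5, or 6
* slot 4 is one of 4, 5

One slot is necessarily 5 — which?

slot 6

The 8 variables together cover exactly {1, 2, 3, 4, 5, 6, 7, 8} — 8 values for 8 variables — and 7 appears only in slot 8's list, so slot 8 = 7.
The 7 still-open variables draw from only 7 values {1, 2, 3, 4, 5, 6, 8}, so each is used; only slot 1 can be 8, hence slot 1 = 8.
The 6 still-open variables draw from only 6 values {1, 2, 3, 4, 5, 6}, so each is used; only slot 4 can be 4, hence slot 4 = 4.
The 5 still-open variables together cover exactly {1, 2, 3, 5, 6} — 5 values for 5 variables — and 5 appears only in slot 6's list, so slot 6 = 5.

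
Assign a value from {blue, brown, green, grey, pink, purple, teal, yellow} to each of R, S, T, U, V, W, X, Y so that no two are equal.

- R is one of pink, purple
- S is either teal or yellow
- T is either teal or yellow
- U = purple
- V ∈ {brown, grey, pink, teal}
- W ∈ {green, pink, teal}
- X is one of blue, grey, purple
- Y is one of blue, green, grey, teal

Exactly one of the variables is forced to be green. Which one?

U's domain is down to {purple}, so U = purple. So R, X can't be purple.
R has just one choice, so R = pink. Strike pink from V, W.
The 6 still-open variables together cover exactly {blue, brown, green, grey, teal, yellow} — 6 values for 6 variables — and brown appears only in V's list, so V = brown.
S and T share exactly the 2 values {teal, yellow}; by pigeonhole those values go to them, so strike teal, yellow from W, Y.
So green goes to W.

W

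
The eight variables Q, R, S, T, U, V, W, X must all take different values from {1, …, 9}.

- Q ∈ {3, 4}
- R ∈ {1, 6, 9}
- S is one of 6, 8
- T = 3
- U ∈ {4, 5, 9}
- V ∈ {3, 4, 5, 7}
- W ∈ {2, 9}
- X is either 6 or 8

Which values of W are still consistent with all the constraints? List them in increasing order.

2, 9

T has just one choice, so T = 3. Strike 3 from Q, V.
Q's domain is down to {4}, so Q = 4. So U, V can't be 4.
S and X share exactly the 2 values {6, 8}; by pigeonhole those values go to them, so strike 6, 8 from R.
No further eliminations apply; W can still be any of 2, 9.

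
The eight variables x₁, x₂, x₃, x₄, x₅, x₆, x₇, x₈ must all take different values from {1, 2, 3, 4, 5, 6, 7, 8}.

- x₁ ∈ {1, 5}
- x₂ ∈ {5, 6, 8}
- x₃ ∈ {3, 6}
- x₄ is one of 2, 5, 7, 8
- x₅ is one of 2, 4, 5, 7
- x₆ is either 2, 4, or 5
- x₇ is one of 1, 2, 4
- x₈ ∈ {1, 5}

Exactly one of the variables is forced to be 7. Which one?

The 8 variables together cover exactly {1, 2, 3, 4, 5, 6, 7, 8} — 8 values for 8 variables — and 3 appears only in x₃'s list, so x₃ = 3.
The 7 still-open variables together cover exactly {1, 2, 4, 5, 6, 7, 8} — 7 values for 7 variables — and 6 appears only in x₂'s list, so x₂ = 6.
Among the 6 still-open variables, 8 fits only x₄ (and all 6 values in {1, 2, 4, 5, 7, 8} must be used), so x₄ = 8.
The 5 still-open variables draw from only 5 values {1, 2, 4, 5, 7}, so each is used; only x₅ can be 7, hence x₅ = 7.

x₅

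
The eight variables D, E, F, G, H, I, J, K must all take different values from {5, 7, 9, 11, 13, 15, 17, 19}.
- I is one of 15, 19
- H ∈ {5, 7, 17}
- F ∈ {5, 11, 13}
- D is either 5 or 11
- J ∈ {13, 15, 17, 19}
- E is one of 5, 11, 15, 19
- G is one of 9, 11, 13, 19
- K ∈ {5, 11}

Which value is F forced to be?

Among the 8 variables, 7 fits only H (and all 8 values in {5, 7, 9, 11, 13, 15, 17, 19} must be used), so H = 7.
The 7 still-open variables draw from only 7 values {5, 9, 11, 13, 15, 17, 19}, so each is used; only G can be 9, hence G = 9.
Among the 6 still-open variables, 17 fits only J (and all 6 values in {5, 11, 13, 15, 17, 19} must be used), so J = 17.
The 5 still-open variables draw from only 5 values {5, 11, 13, 15, 19}, so each is used; only F can be 13, hence F = 13.

13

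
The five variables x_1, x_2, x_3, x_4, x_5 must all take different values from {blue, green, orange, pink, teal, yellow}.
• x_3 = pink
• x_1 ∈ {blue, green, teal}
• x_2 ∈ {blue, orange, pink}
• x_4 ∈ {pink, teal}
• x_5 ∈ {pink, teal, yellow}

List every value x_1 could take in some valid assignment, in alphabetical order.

x_3 has just one choice, so x_3 = pink. Remove pink from x_2, x_4, x_5.
x_4 has just one choice, so x_4 = teal. So x_1, x_5 can't be teal.
That leaves x_5 = yellow.
No further eliminations apply; x_1 can still be any of blue, green.

blue, green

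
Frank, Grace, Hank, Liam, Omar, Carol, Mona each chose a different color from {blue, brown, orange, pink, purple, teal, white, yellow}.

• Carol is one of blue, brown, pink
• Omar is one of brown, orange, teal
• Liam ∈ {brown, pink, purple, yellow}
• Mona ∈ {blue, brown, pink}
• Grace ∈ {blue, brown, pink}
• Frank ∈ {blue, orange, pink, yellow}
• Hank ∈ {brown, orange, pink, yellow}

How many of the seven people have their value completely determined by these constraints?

The 7 variables together cover exactly {blue, brown, orange, pink, purple, teal, yellow} — 7 values for 7 variables — and purple appears only in Liam's list, so Liam = purple.
The 6 still-open variables draw from only 6 values {blue, brown, orange, pink, teal, yellow}, so each is used; only Omar can be teal, hence Omar = teal.
The 3 variables Grace, Carol, Mona are confined to {blue, brown, pink}, which locks those values in; drop them from Frank, Hank.
Determined: Liam=purple, Omar=teal. The other people each still have more than one consistent value. That makes 2.

2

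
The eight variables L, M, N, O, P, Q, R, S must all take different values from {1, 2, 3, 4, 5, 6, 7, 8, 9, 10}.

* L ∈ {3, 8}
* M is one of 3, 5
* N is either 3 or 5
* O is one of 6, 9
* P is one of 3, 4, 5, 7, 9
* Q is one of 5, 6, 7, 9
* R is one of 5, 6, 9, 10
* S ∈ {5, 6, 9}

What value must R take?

The 8 variables draw from only 8 values {3, 4, 5, 6, 7, 8, 9, 10}, so each is used; only P can be 4, hence P = 4.
The 7 still-open variables draw from only 7 values {3, 5, 6, 7, 8, 9, 10}, so each is used; only Q can be 7, hence Q = 7.
The 6 still-open variables together cover exactly {3, 5, 6, 8, 9, 10} — 6 values for 6 variables — and 8 appears only in L's list, so L = 8.
Among the 5 still-open variables, 10 fits only R (and all 5 values in {3, 5, 6, 9, 10} must be used), so R = 10.

10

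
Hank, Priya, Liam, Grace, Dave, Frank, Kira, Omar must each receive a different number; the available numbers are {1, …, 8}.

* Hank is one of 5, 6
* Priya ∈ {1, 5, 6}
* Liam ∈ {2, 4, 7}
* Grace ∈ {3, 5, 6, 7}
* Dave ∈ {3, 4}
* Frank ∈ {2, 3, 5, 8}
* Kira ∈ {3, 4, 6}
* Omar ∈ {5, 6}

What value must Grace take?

The 8 variables together cover exactly {1, 2, 3, 4, 5, 6, 7, 8} — 8 values for 8 variables — and 1 appears only in Priya's list, so Priya = 1.
The 7 still-open variables draw from only 7 values {2, 3, 4, 5, 6, 7, 8}, so each is used; only Frank can be 8, hence Frank = 8.
Among the 6 still-open variables, 2 fits only Liam (and all 6 values in {2, 3, 4, 5, 6, 7} must be used), so Liam = 2.
The 5 still-open variables draw from only 5 values {3, 4, 5, 6, 7}, so each is used; only Grace can be 7, hence Grace = 7.

7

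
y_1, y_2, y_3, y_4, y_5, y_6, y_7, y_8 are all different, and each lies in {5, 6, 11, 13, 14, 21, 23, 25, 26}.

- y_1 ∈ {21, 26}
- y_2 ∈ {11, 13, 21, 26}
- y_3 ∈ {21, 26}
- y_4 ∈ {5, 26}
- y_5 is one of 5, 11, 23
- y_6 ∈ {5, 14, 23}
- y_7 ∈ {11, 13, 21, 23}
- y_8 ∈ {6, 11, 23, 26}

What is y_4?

5

The 8 variables draw from only 8 values {5, 6, 11, 13, 14, 21, 23, 26}, so each is used; only y_8 can be 6, hence y_8 = 6.
The 7 still-open variables draw from only 7 values {5, 11, 13, 14, 21, 23, 26}, so each is used; only y_6 can be 14, hence y_6 = 14.
y_1 and y_3 between them cover only {21, 26} — a naked pair. Remove those values from y_2, y_4, y_7.
So y_4 = 5.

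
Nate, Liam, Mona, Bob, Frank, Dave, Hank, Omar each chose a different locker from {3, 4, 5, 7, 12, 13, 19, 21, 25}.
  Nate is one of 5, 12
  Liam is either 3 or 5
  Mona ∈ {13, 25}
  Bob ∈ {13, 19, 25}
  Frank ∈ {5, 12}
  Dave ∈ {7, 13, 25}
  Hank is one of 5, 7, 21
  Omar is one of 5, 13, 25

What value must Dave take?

Among the 8 variables, 3 fits only Liam (and all 8 values in {3, 5, 7, 12, 13, 19, 21, 25} must be used), so Liam = 3.
Among the 7 still-open variables, 19 fits only Bob (and all 7 values in {5, 7, 12, 13, 19, 21, 25} must be used), so Bob = 19.
The 6 still-open variables draw from only 6 values {5, 7, 12, 13, 21, 25}, so each is used; only Hank can be 21, hence Hank = 21.
The 5 still-open variables together cover exactly {5, 7, 12, 13, 25} — 5 values for 5 variables — and 7 appears only in Dave's list, so Dave = 7.

7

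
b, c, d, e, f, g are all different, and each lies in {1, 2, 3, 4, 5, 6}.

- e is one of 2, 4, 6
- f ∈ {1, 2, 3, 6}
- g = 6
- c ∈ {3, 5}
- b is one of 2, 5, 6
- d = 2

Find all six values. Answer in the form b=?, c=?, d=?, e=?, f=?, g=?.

d has just one choice, so d = 2. Eliminate 2 elsewhere: b, e, f.
That leaves g = 6. So b, e, f can't be 6.
b's domain is down to {5}, so b = 5. Strike 5 from c.
c must be 3 (only option left). Remove 3 from f.
That leaves e = 4.
That leaves f = 1.

b=5, c=3, d=2, e=4, f=1, g=6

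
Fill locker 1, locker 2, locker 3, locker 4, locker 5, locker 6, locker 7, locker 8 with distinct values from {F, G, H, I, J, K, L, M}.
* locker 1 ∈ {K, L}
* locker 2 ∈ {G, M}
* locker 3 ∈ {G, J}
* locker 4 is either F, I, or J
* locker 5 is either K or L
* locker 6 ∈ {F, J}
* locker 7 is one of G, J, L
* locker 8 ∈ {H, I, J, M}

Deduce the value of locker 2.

The 8 variables draw from only 8 values {F, G, H, I, J, K, L, M}, so each is used; only locker 8 can be H, hence locker 8 = H.
The 7 still-open variables together cover exactly {F, G, I, J, K, L, M} — 7 values for 7 variables — and I appears only in locker 4's list, so locker 4 = I.
The 6 still-open variables together cover exactly {F, G, J, K, L, M} — 6 values for 6 variables — and F appears only in locker 6's list, so locker 6 = F.
The 5 still-open variables draw from only 5 values {G, J, K, L, M}, so each is used; only locker 2 can be M, hence locker 2 = M.

M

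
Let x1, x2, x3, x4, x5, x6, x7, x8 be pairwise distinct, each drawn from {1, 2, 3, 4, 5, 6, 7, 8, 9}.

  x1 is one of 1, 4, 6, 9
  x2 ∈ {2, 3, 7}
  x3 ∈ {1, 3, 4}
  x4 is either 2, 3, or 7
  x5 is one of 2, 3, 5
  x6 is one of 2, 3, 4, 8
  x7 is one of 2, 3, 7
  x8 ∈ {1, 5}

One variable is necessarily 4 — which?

x2, x4, x7 share exactly the 3 values {2, 3, 7}; by pigeonhole those values go to them, so strike 2, 3, 7 from x3, x5, x6.
x5 has just one choice, so x5 = 5. So x8 can't be 5.
x8 must be 1 (only option left). Eliminate 1 elsewhere: x1, x3.
So 4 goes to x3.

x3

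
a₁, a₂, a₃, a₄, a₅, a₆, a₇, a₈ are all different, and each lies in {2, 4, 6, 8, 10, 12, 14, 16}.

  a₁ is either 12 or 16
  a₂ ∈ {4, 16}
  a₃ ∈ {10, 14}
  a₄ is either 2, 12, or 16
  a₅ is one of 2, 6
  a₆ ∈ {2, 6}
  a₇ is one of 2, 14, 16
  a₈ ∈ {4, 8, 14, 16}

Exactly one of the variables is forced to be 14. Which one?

Among the 8 variables, 8 fits only a₈ (and all 8 values in {2, 4, 6, 8, 10, 12, 14, 16} must be used), so a₈ = 8.
The 7 still-open variables draw from only 7 values {2, 4, 6, 10, 12, 14, 16}, so each is used; only a₂ can be 4, hence a₂ = 4.
The 6 still-open variables draw from only 6 values {2, 6, 10, 12, 14, 16}, so each is used; only a₃ can be 10, hence a₃ = 10.
The 5 still-open variables together cover exactly {2, 6, 12, 14, 16} — 5 values for 5 variables — and 14 appears only in a₇'s list, so a₇ = 14.

a₇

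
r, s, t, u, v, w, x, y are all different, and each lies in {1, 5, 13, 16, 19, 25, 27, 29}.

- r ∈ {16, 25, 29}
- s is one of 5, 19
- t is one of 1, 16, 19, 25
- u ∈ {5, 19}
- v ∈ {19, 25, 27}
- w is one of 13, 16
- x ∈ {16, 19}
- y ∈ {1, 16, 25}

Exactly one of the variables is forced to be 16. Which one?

x

The 8 variables together cover exactly {1, 5, 13, 16, 19, 25, 27, 29} — 8 values for 8 variables — and 13 appears only in w's list, so w = 13.
Among the 7 still-open variables, 27 fits only v (and all 7 values in {1, 5, 16, 19, 25, 27, 29} must be used), so v = 27.
The 6 still-open variables draw from only 6 values {1, 5, 16, 19, 25, 29}, so each is used; only r can be 29, hence r = 29.
s and u between them cover only {5, 19} — a naked pair. Remove those values from t, x.
So 16 goes to x.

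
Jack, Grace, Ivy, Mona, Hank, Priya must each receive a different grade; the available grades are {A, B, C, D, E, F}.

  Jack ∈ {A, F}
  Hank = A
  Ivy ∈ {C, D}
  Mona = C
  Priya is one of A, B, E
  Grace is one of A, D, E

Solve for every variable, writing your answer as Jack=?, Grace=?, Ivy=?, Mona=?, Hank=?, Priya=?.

Mona's domain is down to {C}, so Mona = C. So Ivy can't be C.
That leaves Hank = A. So Jack, Grace, Priya can't be A.
Jack has just one choice, so Jack = F.
That leaves Ivy = D. Remove D from Grace.
Grace has just one choice, so Grace = E. Remove E from Priya.
Priya's domain is down to {B}, so Priya = B.

Jack=F, Grace=E, Ivy=D, Mona=C, Hank=A, Priya=B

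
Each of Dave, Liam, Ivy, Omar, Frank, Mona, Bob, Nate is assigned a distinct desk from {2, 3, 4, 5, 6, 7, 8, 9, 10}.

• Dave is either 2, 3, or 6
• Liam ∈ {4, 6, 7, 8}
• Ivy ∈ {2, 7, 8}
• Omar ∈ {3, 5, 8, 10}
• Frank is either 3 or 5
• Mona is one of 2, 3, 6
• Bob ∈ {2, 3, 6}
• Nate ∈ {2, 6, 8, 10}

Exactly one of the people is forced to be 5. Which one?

Among the 8 variables, 4 fits only Liam (and all 8 values in {2, 3, 4, 5, 6, 7, 8, 10} must be used), so Liam = 4.
The 7 still-open variables draw from only 7 values {2, 3, 5, 6, 7, 8, 10}, so each is used; only Ivy can be 7, hence Ivy = 7.
Dave, Mona, Bob share exactly the 3 values {2, 3, 6}; by pigeonhole those values go to them, so strike 2, 3, 6 from Omar, Frank, Nate.
So 5 goes to Frank.

Frank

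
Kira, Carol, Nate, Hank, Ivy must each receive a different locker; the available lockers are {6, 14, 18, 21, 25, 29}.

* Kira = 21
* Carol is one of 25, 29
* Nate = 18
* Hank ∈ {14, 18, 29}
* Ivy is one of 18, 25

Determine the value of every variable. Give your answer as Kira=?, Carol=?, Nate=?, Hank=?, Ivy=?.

Kira must be 21 (only option left).
Nate must be 18 (only option left). Remove 18 from Hank, Ivy.
Ivy's domain is down to {25}, so Ivy = 25. Remove 25 from Carol.
Carol has just one choice, so Carol = 29. Eliminate 29 elsewhere: Hank.
Hank's domain is down to {14}, so Hank = 14.

Kira=21, Carol=29, Nate=18, Hank=14, Ivy=25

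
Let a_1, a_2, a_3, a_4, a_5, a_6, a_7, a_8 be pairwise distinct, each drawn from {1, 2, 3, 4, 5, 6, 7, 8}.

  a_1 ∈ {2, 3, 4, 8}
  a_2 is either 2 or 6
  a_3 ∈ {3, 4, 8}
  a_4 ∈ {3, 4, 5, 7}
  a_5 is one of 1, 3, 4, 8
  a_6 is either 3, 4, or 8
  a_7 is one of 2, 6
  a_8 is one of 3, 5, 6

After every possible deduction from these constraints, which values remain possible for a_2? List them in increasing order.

2, 6

Among the 8 variables, 1 fits only a_5 (and all 8 values in {1, 2, 3, 4, 5, 6, 7, 8} must be used), so a_5 = 1.
The 7 still-open variables together cover exactly {2, 3, 4, 5, 6, 7, 8} — 7 values for 7 variables — and 7 appears only in a_4's list, so a_4 = 7.
Among the 6 still-open variables, 5 fits only a_8 (and all 6 values in {2, 3, 4, 5, 6, 8} must be used), so a_8 = 5.
a_2 and a_7 share exactly the 2 values {2, 6}; by pigeonhole those values go to them, so strike 2, 6 from a_1.
No further eliminations apply; a_2 can still be any of 2, 6.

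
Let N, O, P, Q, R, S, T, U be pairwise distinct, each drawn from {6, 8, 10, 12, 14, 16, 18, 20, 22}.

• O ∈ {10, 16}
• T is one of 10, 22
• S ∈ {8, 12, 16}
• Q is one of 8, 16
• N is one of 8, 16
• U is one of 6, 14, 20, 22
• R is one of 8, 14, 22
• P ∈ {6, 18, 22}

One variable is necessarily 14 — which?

The 2 variables N and Q are confined to {8, 16}, which locks those values in; drop them from O, R, S.
O must be 10 (only option left). Eliminate 10 elsewhere: T.
That leaves S = 12.
That leaves T = 22. So P, R, U can't be 22.
So 14 goes to R.

R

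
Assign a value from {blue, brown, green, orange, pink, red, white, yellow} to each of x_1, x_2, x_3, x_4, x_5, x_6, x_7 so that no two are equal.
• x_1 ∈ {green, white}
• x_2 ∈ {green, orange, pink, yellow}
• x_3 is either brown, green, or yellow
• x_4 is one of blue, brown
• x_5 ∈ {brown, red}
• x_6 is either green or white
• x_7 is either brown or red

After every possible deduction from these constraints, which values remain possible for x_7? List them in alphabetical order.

brown, red

x_1 and x_6 between them cover only {green, white} — a naked pair. Remove those values from x_2, x_3.
The 2 variables x_5 and x_7 are confined to {brown, red}, which locks those values in; drop them from x_3, x_4.
x_3 has just one choice, so x_3 = yellow. So x_2 can't be yellow.
x_4 must be blue (only option left).
No further eliminations apply; x_7 can still be any of brown, red.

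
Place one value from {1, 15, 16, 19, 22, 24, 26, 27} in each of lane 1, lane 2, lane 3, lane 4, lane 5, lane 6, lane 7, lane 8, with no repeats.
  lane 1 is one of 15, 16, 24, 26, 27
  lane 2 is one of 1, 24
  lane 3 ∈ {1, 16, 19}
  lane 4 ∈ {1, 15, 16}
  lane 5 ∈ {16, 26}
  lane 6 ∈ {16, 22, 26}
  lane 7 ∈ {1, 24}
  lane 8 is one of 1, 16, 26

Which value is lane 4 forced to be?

The 8 variables together cover exactly {1, 15, 16, 19, 22, 24, 26, 27} — 8 values for 8 variables — and 19 appears only in lane 3's list, so lane 3 = 19.
Among the 7 still-open variables, 22 fits only lane 6 (and all 7 values in {1, 15, 16, 22, 24, 26, 27} must be used), so lane 6 = 22.
The 6 still-open variables together cover exactly {1, 15, 16, 24, 26, 27} — 6 values for 6 variables — and 27 appears only in lane 1's list, so lane 1 = 27.
The 5 still-open variables together cover exactly {1, 15, 16, 24, 26} — 5 values for 5 variables — and 15 appears only in lane 4's list, so lane 4 = 15.

15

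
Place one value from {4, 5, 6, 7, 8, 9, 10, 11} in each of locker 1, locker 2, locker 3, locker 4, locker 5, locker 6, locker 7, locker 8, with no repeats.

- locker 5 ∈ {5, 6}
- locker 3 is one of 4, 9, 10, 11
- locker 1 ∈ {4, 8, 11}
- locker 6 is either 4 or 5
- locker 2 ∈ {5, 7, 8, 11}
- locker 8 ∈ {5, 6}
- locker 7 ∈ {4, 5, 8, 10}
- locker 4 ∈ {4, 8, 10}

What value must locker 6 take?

4

The 8 variables draw from only 8 values {4, 5, 6, 7, 8, 9, 10, 11}, so each is used; only locker 2 can be 7, hence locker 2 = 7.
Among the 7 still-open variables, 9 fits only locker 3 (and all 7 values in {4, 5, 6, 8, 9, 10, 11} must be used), so locker 3 = 9.
Among the 6 still-open variables, 11 fits only locker 1 (and all 6 values in {4, 5, 6, 8, 10, 11} must be used), so locker 1 = 11.
The 2 variables locker 5 and locker 8 are confined to {5, 6}, which locks those values in; drop them from locker 6, locker 7.
So locker 6 = 4.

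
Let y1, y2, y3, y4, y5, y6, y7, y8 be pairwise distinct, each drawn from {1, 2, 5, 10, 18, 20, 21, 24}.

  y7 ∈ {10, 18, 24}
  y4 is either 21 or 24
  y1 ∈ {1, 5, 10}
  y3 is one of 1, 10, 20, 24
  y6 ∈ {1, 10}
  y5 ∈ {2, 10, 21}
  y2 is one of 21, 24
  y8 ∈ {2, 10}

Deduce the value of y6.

1

Among the 8 variables, 5 fits only y1 (and all 8 values in {1, 2, 5, 10, 18, 20, 21, 24} must be used), so y1 = 5.
The 7 still-open variables together cover exactly {1, 2, 10, 18, 20, 21, 24} — 7 values for 7 variables — and 18 appears only in y7's list, so y7 = 18.
Among the 6 still-open variables, 20 fits only y3 (and all 6 values in {1, 2, 10, 20, 21, 24} must be used), so y3 = 20.
The 5 still-open variables draw from only 5 values {1, 2, 10, 21, 24}, so each is used; only y6 can be 1, hence y6 = 1.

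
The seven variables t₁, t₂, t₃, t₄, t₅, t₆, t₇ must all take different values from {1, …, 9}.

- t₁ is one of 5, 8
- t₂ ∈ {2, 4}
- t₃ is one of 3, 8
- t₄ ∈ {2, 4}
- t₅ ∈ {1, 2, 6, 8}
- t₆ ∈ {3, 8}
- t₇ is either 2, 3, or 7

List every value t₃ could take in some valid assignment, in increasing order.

t₂ and t₄ between them cover only {2, 4} — a naked pair. Remove those values from t₅, t₇.
The 2 variables t₃ and t₆ are confined to {3, 8}, which locks those values in; drop them from t₁, t₅, t₇.
t₁ must be 5 (only option left).
t₇'s domain is down to {7}, so t₇ = 7.
No further eliminations apply; t₃ can still be any of 3, 8.

3, 8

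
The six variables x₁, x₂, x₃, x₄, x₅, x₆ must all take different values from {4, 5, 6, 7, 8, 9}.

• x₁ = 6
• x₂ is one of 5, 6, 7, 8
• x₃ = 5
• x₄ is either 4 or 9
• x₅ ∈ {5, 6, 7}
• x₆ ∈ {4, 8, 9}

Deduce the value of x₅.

x₁ must be 6 (only option left). Strike 6 from x₂, x₅.
x₃ must be 5 (only option left). So x₂, x₅ can't be 5.
So x₅ = 7.

7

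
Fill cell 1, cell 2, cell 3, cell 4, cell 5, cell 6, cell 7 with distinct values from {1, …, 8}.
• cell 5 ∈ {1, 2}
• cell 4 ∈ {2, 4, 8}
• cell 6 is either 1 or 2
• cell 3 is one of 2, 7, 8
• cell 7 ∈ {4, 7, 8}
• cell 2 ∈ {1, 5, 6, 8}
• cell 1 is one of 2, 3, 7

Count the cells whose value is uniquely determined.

cell 5 and cell 6 share exactly the 2 values {1, 2}; by pigeonhole those values go to them, so strike 1, 2 from cell 1, cell 2, cell 3, cell 4.
The 3 variables cell 3, cell 4, cell 7 are confined to {4, 7, 8}, which locks those values in; drop them from cell 1, cell 2.
cell 1 must be 3 (only option left).
Determined: cell 1=3. The other cells each still have more than one consistent value. That makes 1.

1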